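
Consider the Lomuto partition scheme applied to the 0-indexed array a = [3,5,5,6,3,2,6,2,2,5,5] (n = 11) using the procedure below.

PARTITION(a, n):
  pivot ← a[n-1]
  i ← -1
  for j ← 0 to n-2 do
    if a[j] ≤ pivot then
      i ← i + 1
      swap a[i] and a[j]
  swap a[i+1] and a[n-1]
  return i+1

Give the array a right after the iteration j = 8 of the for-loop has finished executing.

[3,5,5,3,2,2,2,6,6,5,5]

pivot = a[10] = 5; i = -1
j=0: a[0]=3 ≤ 5 → i=0, swap a[0],a[0] (no change) → [3,5,5,6,3,2,6,2,2,5,5]
j=1: a[1]=5 ≤ 5 → i=1, swap a[1],a[1] (no change) → [3,5,5,6,3,2,6,2,2,5,5]
j=2: a[2]=5 ≤ 5 → i=2, swap a[2],a[2] (no change) → [3,5,5,6,3,2,6,2,2,5,5]
j=3: a[3]=6 > 5 → no swap
j=4: a[4]=3 ≤ 5 → i=3, swap a[3],a[4] → [3,5,5,3,6,2,6,2,2,5,5]
j=5: a[5]=2 ≤ 5 → i=4, swap a[4],a[5] → [3,5,5,3,2,6,6,2,2,5,5]
j=6: a[6]=6 > 5 → no swap
j=7: a[7]=2 ≤ 5 → i=5, swap a[5],a[7] → [3,5,5,3,2,2,6,6,2,5,5]
j=8: a[8]=2 ≤ 5 → i=6, swap a[6],a[8] → [3,5,5,3,2,2,2,6,6,5,5]
(after j=8) a = [3,5,5,3,2,2,2,6,6,5,5]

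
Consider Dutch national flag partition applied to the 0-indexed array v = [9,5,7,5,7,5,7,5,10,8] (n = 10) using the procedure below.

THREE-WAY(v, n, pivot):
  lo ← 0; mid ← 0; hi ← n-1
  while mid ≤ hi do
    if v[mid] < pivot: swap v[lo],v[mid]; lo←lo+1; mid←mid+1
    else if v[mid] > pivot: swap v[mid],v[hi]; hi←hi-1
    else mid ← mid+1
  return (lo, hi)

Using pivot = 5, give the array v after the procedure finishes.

[5,5,5,5,7,7,7,10,8,9]

pivot = 5; lo=0, mid=0, hi=9
v[mid]=9>5: swap v[0],v[9]; hi=8 → [8,5,7,5,7,5,7,5,10,9]
v[mid]=8>5: swap v[0],v[8]; hi=7 → [10,5,7,5,7,5,7,5,8,9]
v[mid]=10>5: swap v[0],v[7]; hi=6 → [5,5,7,5,7,5,7,10,8,9]
v[mid]=5=5: mid=1
v[mid]=5=5: mid=2
v[mid]=7>5: swap v[2],v[6]; hi=5 → [5,5,7,5,7,5,7,10,8,9]
v[mid]=7>5: swap v[2],v[5]; hi=4 → [5,5,5,5,7,7,7,10,8,9]
v[mid]=5=5: mid=3
v[mid]=5=5: mid=4
v[mid]=7>5: swap v[4],v[4]; hi=3 → [5,5,5,5,7,7,7,10,8,9]
end: lo=0, hi=3; v = [5,5,5,5,7,7,7,10,8,9]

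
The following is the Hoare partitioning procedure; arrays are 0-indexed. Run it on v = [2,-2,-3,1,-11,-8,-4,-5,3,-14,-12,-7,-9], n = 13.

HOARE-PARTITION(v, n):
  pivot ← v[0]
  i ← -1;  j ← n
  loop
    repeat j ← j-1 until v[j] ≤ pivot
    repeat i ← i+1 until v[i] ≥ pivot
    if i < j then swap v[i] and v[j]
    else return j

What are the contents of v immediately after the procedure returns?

[-9,-2,-3,1,-11,-8,-4,-5,-7,-14,-12,3,2]

pivot = v[0] = 2; i = -1, j = 13
j→12 (v[12]=-9≤2), i→0 (v[0]=2≥2); i<j, swap → [-9,-2,-3,1,-11,-8,-4,-5,3,-14,-12,-7,2]
j→11 (v[11]=-7≤2), i→8 (v[8]=3≥2); i<j, swap → [-9,-2,-3,1,-11,-8,-4,-5,-7,-14,-12,3,2]
j→10, i→11; i≥j, return j=10. v = [-9,-2,-3,1,-11,-8,-4,-5,-7,-14,-12,3,2]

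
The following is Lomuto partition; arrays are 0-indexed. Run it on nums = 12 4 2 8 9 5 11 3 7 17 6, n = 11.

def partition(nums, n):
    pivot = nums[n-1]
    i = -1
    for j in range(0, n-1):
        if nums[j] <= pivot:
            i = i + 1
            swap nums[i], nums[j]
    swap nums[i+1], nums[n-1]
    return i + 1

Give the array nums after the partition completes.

4 2 5 3 6 12 11 8 7 17 9

pivot=6, i=-1
j=0: 12>6, skip
j=1: 4≤6, i=0, swap(0,1) ⇒ 4 12 2 8 9 5 11 3 7 17 6
j=2: 2≤6, i=1, swap(1,2) ⇒ 4 2 12 8 9 5 11 3 7 17 6
j=3: 8>6, skip
j=4: 9>6, skip
j=5: 5≤6, i=2, swap(2,5) ⇒ 4 2 5 8 9 12 11 3 7 17 6
j=6: 11>6, skip
j=7: 3≤6, i=3, swap(3,7) ⇒ 4 2 5 3 9 12 11 8 7 17 6
j=8: 7>6, skip
j=9: 17>6, skip
swap(4,10) ⇒ 4 2 5 3 6 12 11 8 7 17 9; return 4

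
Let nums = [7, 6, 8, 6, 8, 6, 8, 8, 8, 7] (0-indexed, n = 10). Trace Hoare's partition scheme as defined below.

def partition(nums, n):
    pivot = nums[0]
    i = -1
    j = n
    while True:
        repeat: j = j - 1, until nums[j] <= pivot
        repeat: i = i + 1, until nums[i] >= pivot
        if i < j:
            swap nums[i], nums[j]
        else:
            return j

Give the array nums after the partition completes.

[7, 6, 6, 6, 8, 8, 8, 8, 8, 7]

pivot = nums[0] = 7; i = -1, j = 10
j→9 (nums[9]=7≤7), i→0 (nums[0]=7≥7); i<j, swap → [7, 6, 8, 6, 8, 6, 8, 8, 8, 7]
j→5 (nums[5]=6≤7), i→2 (nums[2]=8≥7); i<j, swap → [7, 6, 6, 6, 8, 8, 8, 8, 8, 7]
j→3, i→4; i≥j, return j=3. nums = [7, 6, 6, 6, 8, 8, 8, 8, 8, 7]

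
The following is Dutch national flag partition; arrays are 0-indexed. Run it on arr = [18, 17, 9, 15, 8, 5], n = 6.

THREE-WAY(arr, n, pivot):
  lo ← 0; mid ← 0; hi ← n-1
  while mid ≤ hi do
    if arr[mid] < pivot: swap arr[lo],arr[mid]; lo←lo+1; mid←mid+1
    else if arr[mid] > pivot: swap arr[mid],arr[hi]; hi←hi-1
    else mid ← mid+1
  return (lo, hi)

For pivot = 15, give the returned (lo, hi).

(3, 3)

pivot = 15; lo=0, mid=0, hi=5
arr[mid]=18>15: swap arr[0],arr[5]; hi=4 → [5, 17, 9, 15, 8, 18]
arr[mid]=5<15: swap arr[0],arr[0]; lo=1,mid=1 → [5, 17, 9, 15, 8, 18]
arr[mid]=17>15: swap arr[1],arr[4]; hi=3 → [5, 8, 9, 15, 17, 18]
arr[mid]=8<15: swap arr[1],arr[1]; lo=2,mid=2 → [5, 8, 9, 15, 17, 18]
arr[mid]=9<15: swap arr[2],arr[2]; lo=3,mid=3 → [5, 8, 9, 15, 17, 18]
arr[mid]=15=15: mid=4
end: lo=3, hi=3; arr = [5, 8, 9, 15, 17, 18]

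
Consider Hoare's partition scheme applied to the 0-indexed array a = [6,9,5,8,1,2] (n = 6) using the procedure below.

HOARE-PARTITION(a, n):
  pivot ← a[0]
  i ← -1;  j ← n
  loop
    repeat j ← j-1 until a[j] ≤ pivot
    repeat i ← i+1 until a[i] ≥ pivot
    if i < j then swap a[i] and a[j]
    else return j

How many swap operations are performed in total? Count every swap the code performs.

pivot = a[0] = 6; i = -1, j = 6
j→5 (a[5]=2≤6), i→0 (a[0]=6≥6); i<j, swap → [2,9,5,8,1,6]
j→4 (a[4]=1≤6), i→1 (a[1]=9≥6); i<j, swap → [2,1,5,8,9,6]
j→2, i→3; i≥j, return j=2. a = [2,1,5,8,9,6]

2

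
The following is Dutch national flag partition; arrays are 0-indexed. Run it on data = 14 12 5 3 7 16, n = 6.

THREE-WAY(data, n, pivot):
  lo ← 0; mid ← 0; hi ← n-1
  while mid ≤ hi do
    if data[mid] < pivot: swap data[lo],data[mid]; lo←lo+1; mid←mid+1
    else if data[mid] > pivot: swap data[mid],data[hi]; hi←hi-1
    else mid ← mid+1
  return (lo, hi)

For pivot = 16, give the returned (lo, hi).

lo=0 mid=0 hi=5
14<16: swap(0,0), lo=1 mid=1 ⇒ 14 12 5 3 7 16
12<16: swap(1,1), lo=2 mid=2 ⇒ 14 12 5 3 7 16
5<16: swap(2,2), lo=3 mid=3 ⇒ 14 12 5 3 7 16
3<16: swap(3,3), lo=4 mid=4 ⇒ 14 12 5 3 7 16
7<16: swap(4,4), lo=5 mid=5 ⇒ 14 12 5 3 7 16
16=16: mid=6
done. lo=5 hi=5; data=14 12 5 3 7 16

(5, 5)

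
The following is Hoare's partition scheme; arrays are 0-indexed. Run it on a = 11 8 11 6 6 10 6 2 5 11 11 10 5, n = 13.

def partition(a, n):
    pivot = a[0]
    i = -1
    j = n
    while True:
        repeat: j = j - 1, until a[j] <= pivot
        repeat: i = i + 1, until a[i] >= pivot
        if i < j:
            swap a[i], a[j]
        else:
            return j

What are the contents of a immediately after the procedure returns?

5 8 10 6 6 10 6 2 5 11 11 11 11

pivot=11
j stops at 12 (5), i stops at 0 (11); swap ⇒ 5 8 11 6 6 10 6 2 5 11 11 10 11
j stops at 11 (10), i stops at 2 (11); swap ⇒ 5 8 10 6 6 10 6 2 5 11 11 11 11
j stops at 10 (11), i stops at 9 (11); swap ⇒ 5 8 10 6 6 10 6 2 5 11 11 11 11
j stops at 9, i stops at 10; i≥j ⇒ return 9. a=5 8 10 6 6 10 6 2 5 11 11 11 11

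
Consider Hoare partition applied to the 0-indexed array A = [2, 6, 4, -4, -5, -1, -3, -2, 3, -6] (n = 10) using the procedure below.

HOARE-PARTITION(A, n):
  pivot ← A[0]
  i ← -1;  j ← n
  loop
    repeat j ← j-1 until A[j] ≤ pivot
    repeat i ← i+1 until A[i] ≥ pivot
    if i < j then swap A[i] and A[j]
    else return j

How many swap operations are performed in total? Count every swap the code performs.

pivot=2
j stops at 9 (-6), i stops at 0 (2); swap ⇒ [-6, 6, 4, -4, -5, -1, -3, -2, 3, 2]
j stops at 7 (-2), i stops at 1 (6); swap ⇒ [-6, -2, 4, -4, -5, -1, -3, 6, 3, 2]
j stops at 6 (-3), i stops at 2 (4); swap ⇒ [-6, -2, -3, -4, -5, -1, 4, 6, 3, 2]
j stops at 5, i stops at 6; i≥j ⇒ return 5. A=[-6, -2, -3, -4, -5, -1, 4, 6, 3, 2]

3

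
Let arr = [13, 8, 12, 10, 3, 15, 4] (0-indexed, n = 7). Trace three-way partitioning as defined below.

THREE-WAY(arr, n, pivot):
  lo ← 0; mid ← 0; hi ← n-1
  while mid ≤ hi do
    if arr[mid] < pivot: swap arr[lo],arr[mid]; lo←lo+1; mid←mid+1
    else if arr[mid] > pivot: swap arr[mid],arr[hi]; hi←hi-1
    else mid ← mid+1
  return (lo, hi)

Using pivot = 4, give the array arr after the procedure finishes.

[3, 4, 10, 12, 15, 8, 13]

pivot = 4; lo=0, mid=0, hi=6
arr[mid]=13>4: swap arr[0],arr[6]; hi=5 → [4, 8, 12, 10, 3, 15, 13]
arr[mid]=4=4: mid=1
arr[mid]=8>4: swap arr[1],arr[5]; hi=4 → [4, 15, 12, 10, 3, 8, 13]
arr[mid]=15>4: swap arr[1],arr[4]; hi=3 → [4, 3, 12, 10, 15, 8, 13]
arr[mid]=3<4: swap arr[0],arr[1]; lo=1,mid=2 → [3, 4, 12, 10, 15, 8, 13]
arr[mid]=12>4: swap arr[2],arr[3]; hi=2 → [3, 4, 10, 12, 15, 8, 13]
arr[mid]=10>4: swap arr[2],arr[2]; hi=1 → [3, 4, 10, 12, 15, 8, 13]
end: lo=1, hi=1; arr = [3, 4, 10, 12, 15, 8, 13]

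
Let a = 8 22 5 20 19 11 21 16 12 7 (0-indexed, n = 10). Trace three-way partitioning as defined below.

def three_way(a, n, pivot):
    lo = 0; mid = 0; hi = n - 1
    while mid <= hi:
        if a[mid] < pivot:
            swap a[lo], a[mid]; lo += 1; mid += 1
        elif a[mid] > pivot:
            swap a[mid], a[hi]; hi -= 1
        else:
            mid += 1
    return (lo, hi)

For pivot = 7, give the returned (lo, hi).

(1, 1)

lo=0 mid=0 hi=9
8>7: swap(0,9), hi=8 ⇒ 7 22 5 20 19 11 21 16 12 8
7=7: mid=1
22>7: swap(1,8), hi=7 ⇒ 7 12 5 20 19 11 21 16 22 8
12>7: swap(1,7), hi=6 ⇒ 7 16 5 20 19 11 21 12 22 8
16>7: swap(1,6), hi=5 ⇒ 7 21 5 20 19 11 16 12 22 8
21>7: swap(1,5), hi=4 ⇒ 7 11 5 20 19 21 16 12 22 8
11>7: swap(1,4), hi=3 ⇒ 7 19 5 20 11 21 16 12 22 8
19>7: swap(1,3), hi=2 ⇒ 7 20 5 19 11 21 16 12 22 8
20>7: swap(1,2), hi=1 ⇒ 7 5 20 19 11 21 16 12 22 8
5<7: swap(0,1), lo=1 mid=2 ⇒ 5 7 20 19 11 21 16 12 22 8
done. lo=1 hi=1; a=5 7 20 19 11 21 16 12 22 8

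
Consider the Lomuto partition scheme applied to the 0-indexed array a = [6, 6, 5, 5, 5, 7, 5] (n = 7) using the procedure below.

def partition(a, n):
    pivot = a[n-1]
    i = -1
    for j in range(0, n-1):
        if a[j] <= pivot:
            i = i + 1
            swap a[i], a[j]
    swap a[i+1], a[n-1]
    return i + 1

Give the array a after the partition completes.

pivot=5, i=-1
j=0: 6>5, skip
j=1: 6>5, skip
j=2: 5≤5, i=0, swap(0,2) ⇒ [5, 6, 6, 5, 5, 7, 5]
j=3: 5≤5, i=1, swap(1,3) ⇒ [5, 5, 6, 6, 5, 7, 5]
j=4: 5≤5, i=2, swap(2,4) ⇒ [5, 5, 5, 6, 6, 7, 5]
j=5: 7>5, skip
swap(3,6) ⇒ [5, 5, 5, 5, 6, 7, 6]; return 3

[5, 5, 5, 5, 6, 7, 6]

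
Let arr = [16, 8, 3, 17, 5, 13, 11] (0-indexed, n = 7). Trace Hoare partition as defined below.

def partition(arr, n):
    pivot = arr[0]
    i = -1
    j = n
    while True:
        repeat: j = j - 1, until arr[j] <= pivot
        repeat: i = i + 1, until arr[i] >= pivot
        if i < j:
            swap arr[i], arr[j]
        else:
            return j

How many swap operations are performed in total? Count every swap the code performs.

pivot=16
j stops at 6 (11), i stops at 0 (16); swap ⇒ [11, 8, 3, 17, 5, 13, 16]
j stops at 5 (13), i stops at 3 (17); swap ⇒ [11, 8, 3, 13, 5, 17, 16]
j stops at 4, i stops at 5; i≥j ⇒ return 4. arr=[11, 8, 3, 13, 5, 17, 16]

2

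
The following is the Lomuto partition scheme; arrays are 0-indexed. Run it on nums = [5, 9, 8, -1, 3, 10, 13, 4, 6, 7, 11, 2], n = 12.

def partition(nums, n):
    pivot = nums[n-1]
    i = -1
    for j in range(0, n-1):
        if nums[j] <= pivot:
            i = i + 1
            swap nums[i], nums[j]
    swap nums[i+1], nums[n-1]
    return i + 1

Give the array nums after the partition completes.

pivot=2, i=-1
j=0: 5>2, skip
j=1: 9>2, skip
j=2: 8>2, skip
j=3: -1≤2, i=0, swap(0,3) ⇒ [-1, 9, 8, 5, 3, 10, 13, 4, 6, 7, 11, 2]
j=4: 3>2, skip
j=5: 10>2, skip
j=6: 13>2, skip
j=7: 4>2, skip
j=8: 6>2, skip
j=9: 7>2, skip
j=10: 11>2, skip
swap(1,11) ⇒ [-1, 2, 8, 5, 3, 10, 13, 4, 6, 7, 11, 9]; return 1

[-1, 2, 8, 5, 3, 10, 13, 4, 6, 7, 11, 9]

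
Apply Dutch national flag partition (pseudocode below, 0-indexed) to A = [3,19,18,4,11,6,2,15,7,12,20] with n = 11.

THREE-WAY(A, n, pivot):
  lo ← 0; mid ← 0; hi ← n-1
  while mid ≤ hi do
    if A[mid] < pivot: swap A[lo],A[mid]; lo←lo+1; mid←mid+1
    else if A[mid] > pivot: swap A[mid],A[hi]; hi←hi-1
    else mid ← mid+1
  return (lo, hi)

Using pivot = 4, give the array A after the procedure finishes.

lo=0 mid=0 hi=10
3<4: swap(0,0), lo=1 mid=1 ⇒ [3,19,18,4,11,6,2,15,7,12,20]
19>4: swap(1,10), hi=9 ⇒ [3,20,18,4,11,6,2,15,7,12,19]
20>4: swap(1,9), hi=8 ⇒ [3,12,18,4,11,6,2,15,7,20,19]
12>4: swap(1,8), hi=7 ⇒ [3,7,18,4,11,6,2,15,12,20,19]
7>4: swap(1,7), hi=6 ⇒ [3,15,18,4,11,6,2,7,12,20,19]
15>4: swap(1,6), hi=5 ⇒ [3,2,18,4,11,6,15,7,12,20,19]
2<4: swap(1,1), lo=2 mid=2 ⇒ [3,2,18,4,11,6,15,7,12,20,19]
18>4: swap(2,5), hi=4 ⇒ [3,2,6,4,11,18,15,7,12,20,19]
6>4: swap(2,4), hi=3 ⇒ [3,2,11,4,6,18,15,7,12,20,19]
11>4: swap(2,3), hi=2 ⇒ [3,2,4,11,6,18,15,7,12,20,19]
4=4: mid=3
done. lo=2 hi=2; A=[3,2,4,11,6,18,15,7,12,20,19]

[3,2,4,11,6,18,15,7,12,20,19]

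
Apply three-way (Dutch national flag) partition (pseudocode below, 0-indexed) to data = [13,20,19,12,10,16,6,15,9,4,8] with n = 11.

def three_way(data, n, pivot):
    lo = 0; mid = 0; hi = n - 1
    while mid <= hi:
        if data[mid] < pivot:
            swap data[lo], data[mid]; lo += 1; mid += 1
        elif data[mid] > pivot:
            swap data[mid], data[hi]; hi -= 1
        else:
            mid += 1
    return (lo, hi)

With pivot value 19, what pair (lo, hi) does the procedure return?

(9, 9)

pivot = 19; lo=0, mid=0, hi=10
data[mid]=13<19: swap data[0],data[0]; lo=1,mid=1 → [13,20,19,12,10,16,6,15,9,4,8]
data[mid]=20>19: swap data[1],data[10]; hi=9 → [13,8,19,12,10,16,6,15,9,4,20]
data[mid]=8<19: swap data[1],data[1]; lo=2,mid=2 → [13,8,19,12,10,16,6,15,9,4,20]
data[mid]=19=19: mid=3
data[mid]=12<19: swap data[2],data[3]; lo=3,mid=4 → [13,8,12,19,10,16,6,15,9,4,20]
data[mid]=10<19: swap data[3],data[4]; lo=4,mid=5 → [13,8,12,10,19,16,6,15,9,4,20]
data[mid]=16<19: swap data[4],data[5]; lo=5,mid=6 → [13,8,12,10,16,19,6,15,9,4,20]
data[mid]=6<19: swap data[5],data[6]; lo=6,mid=7 → [13,8,12,10,16,6,19,15,9,4,20]
data[mid]=15<19: swap data[6],data[7]; lo=7,mid=8 → [13,8,12,10,16,6,15,19,9,4,20]
data[mid]=9<19: swap data[7],data[8]; lo=8,mid=9 → [13,8,12,10,16,6,15,9,19,4,20]
data[mid]=4<19: swap data[8],data[9]; lo=9,mid=10 → [13,8,12,10,16,6,15,9,4,19,20]
end: lo=9, hi=9; data = [13,8,12,10,16,6,15,9,4,19,20]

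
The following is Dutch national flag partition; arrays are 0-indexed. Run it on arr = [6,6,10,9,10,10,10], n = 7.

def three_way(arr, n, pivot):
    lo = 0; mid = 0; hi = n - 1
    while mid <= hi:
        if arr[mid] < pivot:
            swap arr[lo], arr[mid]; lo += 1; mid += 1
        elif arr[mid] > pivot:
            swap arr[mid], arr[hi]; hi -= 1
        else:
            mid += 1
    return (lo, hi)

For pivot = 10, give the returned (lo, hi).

pivot = 10; lo=0, mid=0, hi=6
arr[mid]=6<10: swap arr[0],arr[0]; lo=1,mid=1 → [6,6,10,9,10,10,10]
arr[mid]=6<10: swap arr[1],arr[1]; lo=2,mid=2 → [6,6,10,9,10,10,10]
arr[mid]=10=10: mid=3
arr[mid]=9<10: swap arr[2],arr[3]; lo=3,mid=4 → [6,6,9,10,10,10,10]
arr[mid]=10=10: mid=5
arr[mid]=10=10: mid=6
arr[mid]=10=10: mid=7
end: lo=3, hi=6; arr = [6,6,9,10,10,10,10]

(3, 6)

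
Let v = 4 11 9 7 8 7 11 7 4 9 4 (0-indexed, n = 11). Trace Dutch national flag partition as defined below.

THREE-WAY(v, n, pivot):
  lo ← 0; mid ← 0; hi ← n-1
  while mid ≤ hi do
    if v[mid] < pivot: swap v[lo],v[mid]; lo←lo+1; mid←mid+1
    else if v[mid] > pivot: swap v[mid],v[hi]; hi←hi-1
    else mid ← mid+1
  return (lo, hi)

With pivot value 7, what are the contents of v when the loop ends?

4 4 4 7 7 7 11 8 9 9 11

pivot = 7; lo=0, mid=0, hi=10
v[mid]=4<7: swap v[0],v[0]; lo=1,mid=1 → 4 11 9 7 8 7 11 7 4 9 4
v[mid]=11>7: swap v[1],v[10]; hi=9 → 4 4 9 7 8 7 11 7 4 9 11
v[mid]=4<7: swap v[1],v[1]; lo=2,mid=2 → 4 4 9 7 8 7 11 7 4 9 11
v[mid]=9>7: swap v[2],v[9]; hi=8 → 4 4 9 7 8 7 11 7 4 9 11
v[mid]=9>7: swap v[2],v[8]; hi=7 → 4 4 4 7 8 7 11 7 9 9 11
v[mid]=4<7: swap v[2],v[2]; lo=3,mid=3 → 4 4 4 7 8 7 11 7 9 9 11
v[mid]=7=7: mid=4
v[mid]=8>7: swap v[4],v[7]; hi=6 → 4 4 4 7 7 7 11 8 9 9 11
v[mid]=7=7: mid=5
v[mid]=7=7: mid=6
v[mid]=11>7: swap v[6],v[6]; hi=5 → 4 4 4 7 7 7 11 8 9 9 11
end: lo=3, hi=5; v = 4 4 4 7 7 7 11 8 9 9 11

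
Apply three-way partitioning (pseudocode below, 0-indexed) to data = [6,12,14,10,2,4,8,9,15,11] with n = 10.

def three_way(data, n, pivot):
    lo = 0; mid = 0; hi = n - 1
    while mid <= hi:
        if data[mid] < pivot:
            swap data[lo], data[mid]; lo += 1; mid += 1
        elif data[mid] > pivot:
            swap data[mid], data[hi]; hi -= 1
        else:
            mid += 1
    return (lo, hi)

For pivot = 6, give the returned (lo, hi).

pivot = 6; lo=0, mid=0, hi=9
data[mid]=6=6: mid=1
data[mid]=12>6: swap data[1],data[9]; hi=8 → [6,11,14,10,2,4,8,9,15,12]
data[mid]=11>6: swap data[1],data[8]; hi=7 → [6,15,14,10,2,4,8,9,11,12]
data[mid]=15>6: swap data[1],data[7]; hi=6 → [6,9,14,10,2,4,8,15,11,12]
data[mid]=9>6: swap data[1],data[6]; hi=5 → [6,8,14,10,2,4,9,15,11,12]
data[mid]=8>6: swap data[1],data[5]; hi=4 → [6,4,14,10,2,8,9,15,11,12]
data[mid]=4<6: swap data[0],data[1]; lo=1,mid=2 → [4,6,14,10,2,8,9,15,11,12]
data[mid]=14>6: swap data[2],data[4]; hi=3 → [4,6,2,10,14,8,9,15,11,12]
data[mid]=2<6: swap data[1],data[2]; lo=2,mid=3 → [4,2,6,10,14,8,9,15,11,12]
data[mid]=10>6: swap data[3],data[3]; hi=2 → [4,2,6,10,14,8,9,15,11,12]
end: lo=2, hi=2; data = [4,2,6,10,14,8,9,15,11,12]

(2, 2)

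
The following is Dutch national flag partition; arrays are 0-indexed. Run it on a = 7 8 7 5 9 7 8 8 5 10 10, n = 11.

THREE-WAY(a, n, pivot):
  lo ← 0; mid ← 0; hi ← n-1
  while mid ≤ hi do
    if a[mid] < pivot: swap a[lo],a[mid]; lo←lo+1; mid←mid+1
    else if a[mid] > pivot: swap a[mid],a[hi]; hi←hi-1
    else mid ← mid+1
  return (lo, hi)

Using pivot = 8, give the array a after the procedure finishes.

lo=0 mid=0 hi=10
7<8: swap(0,0), lo=1 mid=1 ⇒ 7 8 7 5 9 7 8 8 5 10 10
8=8: mid=2
7<8: swap(1,2), lo=2 mid=3 ⇒ 7 7 8 5 9 7 8 8 5 10 10
5<8: swap(2,3), lo=3 mid=4 ⇒ 7 7 5 8 9 7 8 8 5 10 10
9>8: swap(4,10), hi=9 ⇒ 7 7 5 8 10 7 8 8 5 10 9
10>8: swap(4,9), hi=8 ⇒ 7 7 5 8 10 7 8 8 5 10 9
10>8: swap(4,8), hi=7 ⇒ 7 7 5 8 5 7 8 8 10 10 9
5<8: swap(3,4), lo=4 mid=5 ⇒ 7 7 5 5 8 7 8 8 10 10 9
7<8: swap(4,5), lo=5 mid=6 ⇒ 7 7 5 5 7 8 8 8 10 10 9
8=8: mid=7
8=8: mid=8
done. lo=5 hi=7; a=7 7 5 5 7 8 8 8 10 10 9

7 7 5 5 7 8 8 8 10 10 9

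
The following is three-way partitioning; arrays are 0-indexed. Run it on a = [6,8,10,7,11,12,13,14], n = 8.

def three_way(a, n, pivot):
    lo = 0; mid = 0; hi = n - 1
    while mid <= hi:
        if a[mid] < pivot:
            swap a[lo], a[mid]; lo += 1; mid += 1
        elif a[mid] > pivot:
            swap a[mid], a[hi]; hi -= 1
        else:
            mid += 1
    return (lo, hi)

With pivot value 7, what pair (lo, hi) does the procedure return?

lo=0 mid=0 hi=7
6<7: swap(0,0), lo=1 mid=1 ⇒ [6,8,10,7,11,12,13,14]
8>7: swap(1,7), hi=6 ⇒ [6,14,10,7,11,12,13,8]
14>7: swap(1,6), hi=5 ⇒ [6,13,10,7,11,12,14,8]
13>7: swap(1,5), hi=4 ⇒ [6,12,10,7,11,13,14,8]
12>7: swap(1,4), hi=3 ⇒ [6,11,10,7,12,13,14,8]
11>7: swap(1,3), hi=2 ⇒ [6,7,10,11,12,13,14,8]
7=7: mid=2
10>7: swap(2,2), hi=1 ⇒ [6,7,10,11,12,13,14,8]
done. lo=1 hi=1; a=[6,7,10,11,12,13,14,8]

(1, 1)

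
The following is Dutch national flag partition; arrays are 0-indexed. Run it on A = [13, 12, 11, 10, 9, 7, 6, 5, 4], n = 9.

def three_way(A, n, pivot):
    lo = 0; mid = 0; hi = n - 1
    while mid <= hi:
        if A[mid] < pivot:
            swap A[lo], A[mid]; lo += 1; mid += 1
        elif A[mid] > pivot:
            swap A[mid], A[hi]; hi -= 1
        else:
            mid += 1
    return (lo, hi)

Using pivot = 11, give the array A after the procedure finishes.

[4, 5, 10, 9, 7, 6, 11, 12, 13]

lo=0 mid=0 hi=8
13>11: swap(0,8), hi=7 ⇒ [4, 12, 11, 10, 9, 7, 6, 5, 13]
4<11: swap(0,0), lo=1 mid=1 ⇒ [4, 12, 11, 10, 9, 7, 6, 5, 13]
12>11: swap(1,7), hi=6 ⇒ [4, 5, 11, 10, 9, 7, 6, 12, 13]
5<11: swap(1,1), lo=2 mid=2 ⇒ [4, 5, 11, 10, 9, 7, 6, 12, 13]
11=11: mid=3
10<11: swap(2,3), lo=3 mid=4 ⇒ [4, 5, 10, 11, 9, 7, 6, 12, 13]
9<11: swap(3,4), lo=4 mid=5 ⇒ [4, 5, 10, 9, 11, 7, 6, 12, 13]
7<11: swap(4,5), lo=5 mid=6 ⇒ [4, 5, 10, 9, 7, 11, 6, 12, 13]
6<11: swap(5,6), lo=6 mid=7 ⇒ [4, 5, 10, 9, 7, 6, 11, 12, 13]
done. lo=6 hi=6; A=[4, 5, 10, 9, 7, 6, 11, 12, 13]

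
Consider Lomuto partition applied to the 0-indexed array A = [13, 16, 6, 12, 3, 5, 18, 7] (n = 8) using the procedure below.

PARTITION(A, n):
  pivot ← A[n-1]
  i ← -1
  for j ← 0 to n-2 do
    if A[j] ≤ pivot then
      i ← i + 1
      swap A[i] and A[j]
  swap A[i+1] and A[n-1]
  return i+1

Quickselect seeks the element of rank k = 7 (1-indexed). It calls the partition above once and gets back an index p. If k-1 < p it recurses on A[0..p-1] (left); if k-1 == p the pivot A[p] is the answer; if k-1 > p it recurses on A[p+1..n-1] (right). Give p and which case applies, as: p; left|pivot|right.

pivot = A[7] = 7; i = -1
j=0: A[0]=13 > 7 → no swap
j=1: A[1]=16 > 7 → no swap
j=2: A[2]=6 ≤ 7 → i=0, swap A[0],A[2] → [6, 16, 13, 12, 3, 5, 18, 7]
j=3: A[3]=12 > 7 → no swap
j=4: A[4]=3 ≤ 7 → i=1, swap A[1],A[4] → [6, 3, 13, 12, 16, 5, 18, 7]
j=5: A[5]=5 ≤ 7 → i=2, swap A[2],A[5] → [6, 3, 5, 12, 16, 13, 18, 7]
j=6: A[6]=18 > 7 → no swap
final swap A[3],A[7] → [6, 3, 5, 7, 16, 13, 18, 12]; return 3
p = 3; k-1 = 6 > 3 ⇒ right

3; right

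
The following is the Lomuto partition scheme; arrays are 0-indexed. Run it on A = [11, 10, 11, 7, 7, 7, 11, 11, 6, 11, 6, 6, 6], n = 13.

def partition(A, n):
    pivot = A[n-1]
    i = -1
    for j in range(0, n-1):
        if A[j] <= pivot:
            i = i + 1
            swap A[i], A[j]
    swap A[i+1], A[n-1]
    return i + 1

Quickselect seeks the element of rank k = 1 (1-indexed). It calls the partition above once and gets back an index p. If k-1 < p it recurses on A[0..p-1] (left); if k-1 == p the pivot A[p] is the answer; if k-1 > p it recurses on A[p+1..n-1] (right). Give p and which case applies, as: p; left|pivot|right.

3; left

pivot=6, i=-1
j=0: 11>6, skip
j=1: 10>6, skip
j=2: 11>6, skip
j=3: 7>6, skip
j=4: 7>6, skip
j=5: 7>6, skip
j=6: 11>6, skip
j=7: 11>6, skip
j=8: 6≤6, i=0, swap(0,8) ⇒ [6, 10, 11, 7, 7, 7, 11, 11, 11, 11, 6, 6, 6]
j=9: 11>6, skip
j=10: 6≤6, i=1, swap(1,10) ⇒ [6, 6, 11, 7, 7, 7, 11, 11, 11, 11, 10, 6, 6]
j=11: 6≤6, i=2, swap(2,11) ⇒ [6, 6, 6, 7, 7, 7, 11, 11, 11, 11, 10, 11, 6]
swap(3,12) ⇒ [6, 6, 6, 6, 7, 7, 11, 11, 11, 11, 10, 11, 7]; return 3
p = 3; k-1 = 0 < 3 ⇒ left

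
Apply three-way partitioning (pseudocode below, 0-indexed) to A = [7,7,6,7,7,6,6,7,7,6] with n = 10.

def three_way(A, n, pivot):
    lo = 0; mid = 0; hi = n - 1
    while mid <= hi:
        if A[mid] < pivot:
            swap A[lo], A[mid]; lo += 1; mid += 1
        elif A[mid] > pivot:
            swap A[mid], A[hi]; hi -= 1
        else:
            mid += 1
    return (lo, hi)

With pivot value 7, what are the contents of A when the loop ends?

[6,6,6,6,7,7,7,7,7,7]

pivot = 7; lo=0, mid=0, hi=9
A[mid]=7=7: mid=1
A[mid]=7=7: mid=2
A[mid]=6<7: swap A[0],A[2]; lo=1,mid=3 → [6,7,7,7,7,6,6,7,7,6]
A[mid]=7=7: mid=4
A[mid]=7=7: mid=5
A[mid]=6<7: swap A[1],A[5]; lo=2,mid=6 → [6,6,7,7,7,7,6,7,7,6]
A[mid]=6<7: swap A[2],A[6]; lo=3,mid=7 → [6,6,6,7,7,7,7,7,7,6]
A[mid]=7=7: mid=8
A[mid]=7=7: mid=9
A[mid]=6<7: swap A[3],A[9]; lo=4,mid=10 → [6,6,6,6,7,7,7,7,7,7]
end: lo=4, hi=9; A = [6,6,6,6,7,7,7,7,7,7]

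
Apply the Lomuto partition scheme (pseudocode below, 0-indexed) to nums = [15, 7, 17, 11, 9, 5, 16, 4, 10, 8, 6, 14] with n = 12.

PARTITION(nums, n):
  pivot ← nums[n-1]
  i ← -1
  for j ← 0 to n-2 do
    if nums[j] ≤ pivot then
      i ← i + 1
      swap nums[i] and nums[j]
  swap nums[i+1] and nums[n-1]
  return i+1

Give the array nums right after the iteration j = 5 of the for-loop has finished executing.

pivot=14, i=-1
j=0: 15>14, skip
j=1: 7≤14, i=0, swap(0,1) ⇒ [7, 15, 17, 11, 9, 5, 16, 4, 10, 8, 6, 14]
j=2: 17>14, skip
j=3: 11≤14, i=1, swap(1,3) ⇒ [7, 11, 17, 15, 9, 5, 16, 4, 10, 8, 6, 14]
j=4: 9≤14, i=2, swap(2,4) ⇒ [7, 11, 9, 15, 17, 5, 16, 4, 10, 8, 6, 14]
j=5: 5≤14, i=3, swap(3,5) ⇒ [7, 11, 9, 5, 17, 15, 16, 4, 10, 8, 6, 14]
(after j=5) nums = [7, 11, 9, 5, 17, 15, 16, 4, 10, 8, 6, 14]

[7, 11, 9, 5, 17, 15, 16, 4, 10, 8, 6, 14]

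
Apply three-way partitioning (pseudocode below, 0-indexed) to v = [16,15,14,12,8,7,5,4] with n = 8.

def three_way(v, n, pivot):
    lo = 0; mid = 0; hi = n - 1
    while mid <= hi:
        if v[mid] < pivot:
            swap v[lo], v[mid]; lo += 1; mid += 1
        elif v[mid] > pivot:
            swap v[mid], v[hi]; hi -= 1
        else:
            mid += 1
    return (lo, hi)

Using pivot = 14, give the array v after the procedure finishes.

pivot = 14; lo=0, mid=0, hi=7
v[mid]=16>14: swap v[0],v[7]; hi=6 → [4,15,14,12,8,7,5,16]
v[mid]=4<14: swap v[0],v[0]; lo=1,mid=1 → [4,15,14,12,8,7,5,16]
v[mid]=15>14: swap v[1],v[6]; hi=5 → [4,5,14,12,8,7,15,16]
v[mid]=5<14: swap v[1],v[1]; lo=2,mid=2 → [4,5,14,12,8,7,15,16]
v[mid]=14=14: mid=3
v[mid]=12<14: swap v[2],v[3]; lo=3,mid=4 → [4,5,12,14,8,7,15,16]
v[mid]=8<14: swap v[3],v[4]; lo=4,mid=5 → [4,5,12,8,14,7,15,16]
v[mid]=7<14: swap v[4],v[5]; lo=5,mid=6 → [4,5,12,8,7,14,15,16]
end: lo=5, hi=5; v = [4,5,12,8,7,14,15,16]

[4,5,12,8,7,14,15,16]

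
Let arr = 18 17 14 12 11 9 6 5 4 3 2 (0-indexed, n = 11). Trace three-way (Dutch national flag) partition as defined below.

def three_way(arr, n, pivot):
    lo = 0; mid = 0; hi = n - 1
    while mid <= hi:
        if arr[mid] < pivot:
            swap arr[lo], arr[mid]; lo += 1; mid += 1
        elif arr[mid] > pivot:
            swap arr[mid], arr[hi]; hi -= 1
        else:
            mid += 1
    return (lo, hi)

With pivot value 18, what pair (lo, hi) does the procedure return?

pivot = 18; lo=0, mid=0, hi=10
arr[mid]=18=18: mid=1
arr[mid]=17<18: swap arr[0],arr[1]; lo=1,mid=2 → 17 18 14 12 11 9 6 5 4 3 2
arr[mid]=14<18: swap arr[1],arr[2]; lo=2,mid=3 → 17 14 18 12 11 9 6 5 4 3 2
arr[mid]=12<18: swap arr[2],arr[3]; lo=3,mid=4 → 17 14 12 18 11 9 6 5 4 3 2
arr[mid]=11<18: swap arr[3],arr[4]; lo=4,mid=5 → 17 14 12 11 18 9 6 5 4 3 2
arr[mid]=9<18: swap arr[4],arr[5]; lo=5,mid=6 → 17 14 12 11 9 18 6 5 4 3 2
arr[mid]=6<18: swap arr[5],arr[6]; lo=6,mid=7 → 17 14 12 11 9 6 18 5 4 3 2
arr[mid]=5<18: swap arr[6],arr[7]; lo=7,mid=8 → 17 14 12 11 9 6 5 18 4 3 2
arr[mid]=4<18: swap arr[7],arr[8]; lo=8,mid=9 → 17 14 12 11 9 6 5 4 18 3 2
arr[mid]=3<18: swap arr[8],arr[9]; lo=9,mid=10 → 17 14 12 11 9 6 5 4 3 18 2
arr[mid]=2<18: swap arr[9],arr[10]; lo=10,mid=11 → 17 14 12 11 9 6 5 4 3 2 18
end: lo=10, hi=10; arr = 17 14 12 11 9 6 5 4 3 2 18

(10, 10)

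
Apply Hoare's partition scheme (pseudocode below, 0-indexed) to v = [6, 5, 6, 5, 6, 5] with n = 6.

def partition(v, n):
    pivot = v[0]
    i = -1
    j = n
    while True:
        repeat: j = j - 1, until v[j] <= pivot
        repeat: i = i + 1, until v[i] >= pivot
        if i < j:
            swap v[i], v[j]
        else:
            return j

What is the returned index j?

pivot = v[0] = 6; i = -1, j = 6
j→5 (v[5]=5≤6), i→0 (v[0]=6≥6); i<j, swap → [5, 5, 6, 5, 6, 6]
j→4 (v[4]=6≤6), i→2 (v[2]=6≥6); i<j, swap → [5, 5, 6, 5, 6, 6]
j→3, i→4; i≥j, return j=3. v = [5, 5, 6, 5, 6, 6]

3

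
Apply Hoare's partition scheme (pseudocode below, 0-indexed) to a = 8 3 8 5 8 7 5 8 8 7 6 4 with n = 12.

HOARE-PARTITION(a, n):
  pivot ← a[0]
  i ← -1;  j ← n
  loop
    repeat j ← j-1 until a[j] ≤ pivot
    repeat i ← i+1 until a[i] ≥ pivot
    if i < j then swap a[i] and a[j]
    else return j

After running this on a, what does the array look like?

4 3 6 5 7 7 5 8 8 8 8 8

pivot = a[0] = 8; i = -1, j = 12
j→11 (a[11]=4≤8), i→0 (a[0]=8≥8); i<j, swap → 4 3 8 5 8 7 5 8 8 7 6 8
j→10 (a[10]=6≤8), i→2 (a[2]=8≥8); i<j, swap → 4 3 6 5 8 7 5 8 8 7 8 8
j→9 (a[9]=7≤8), i→4 (a[4]=8≥8); i<j, swap → 4 3 6 5 7 7 5 8 8 8 8 8
j→8 (a[8]=8≤8), i→7 (a[7]=8≥8); i<j, swap → 4 3 6 5 7 7 5 8 8 8 8 8
j→7, i→8; i≥j, return j=7. a = 4 3 6 5 7 7 5 8 8 8 8 8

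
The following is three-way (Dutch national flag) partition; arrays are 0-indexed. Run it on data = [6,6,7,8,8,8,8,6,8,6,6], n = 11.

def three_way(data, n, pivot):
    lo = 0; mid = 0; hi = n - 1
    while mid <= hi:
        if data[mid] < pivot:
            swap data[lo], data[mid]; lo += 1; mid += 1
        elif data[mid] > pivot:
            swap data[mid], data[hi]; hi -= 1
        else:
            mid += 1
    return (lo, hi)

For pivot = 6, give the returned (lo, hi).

(0, 4)

pivot = 6; lo=0, mid=0, hi=10
data[mid]=6=6: mid=1
data[mid]=6=6: mid=2
data[mid]=7>6: swap data[2],data[10]; hi=9 → [6,6,6,8,8,8,8,6,8,6,7]
data[mid]=6=6: mid=3
data[mid]=8>6: swap data[3],data[9]; hi=8 → [6,6,6,6,8,8,8,6,8,8,7]
data[mid]=6=6: mid=4
data[mid]=8>6: swap data[4],data[8]; hi=7 → [6,6,6,6,8,8,8,6,8,8,7]
data[mid]=8>6: swap data[4],data[7]; hi=6 → [6,6,6,6,6,8,8,8,8,8,7]
data[mid]=6=6: mid=5
data[mid]=8>6: swap data[5],data[6]; hi=5 → [6,6,6,6,6,8,8,8,8,8,7]
data[mid]=8>6: swap data[5],data[5]; hi=4 → [6,6,6,6,6,8,8,8,8,8,7]
end: lo=0, hi=4; data = [6,6,6,6,6,8,8,8,8,8,7]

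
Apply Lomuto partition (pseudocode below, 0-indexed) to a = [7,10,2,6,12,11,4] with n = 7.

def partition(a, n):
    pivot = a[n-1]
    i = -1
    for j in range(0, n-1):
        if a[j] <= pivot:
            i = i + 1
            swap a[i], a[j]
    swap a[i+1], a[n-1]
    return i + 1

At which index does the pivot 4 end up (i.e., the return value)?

pivot = a[6] = 4; i = -1
j=0: a[0]=7 > 4 → no swap
j=1: a[1]=10 > 4 → no swap
j=2: a[2]=2 ≤ 4 → i=0, swap a[0],a[2] → [2,10,7,6,12,11,4]
j=3: a[3]=6 > 4 → no swap
j=4: a[4]=12 > 4 → no swap
j=5: a[5]=11 > 4 → no swap
final swap a[1],a[6] → [2,4,7,6,12,11,10]; return 1

1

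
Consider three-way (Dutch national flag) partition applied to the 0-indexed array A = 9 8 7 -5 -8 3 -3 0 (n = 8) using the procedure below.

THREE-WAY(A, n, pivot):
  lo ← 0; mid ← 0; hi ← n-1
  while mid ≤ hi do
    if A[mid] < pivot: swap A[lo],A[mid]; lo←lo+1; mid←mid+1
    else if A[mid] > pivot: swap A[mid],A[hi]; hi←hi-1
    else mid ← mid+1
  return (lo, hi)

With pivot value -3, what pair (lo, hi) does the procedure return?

(2, 2)

pivot = -3; lo=0, mid=0, hi=7
A[mid]=9>-3: swap A[0],A[7]; hi=6 → 0 8 7 -5 -8 3 -3 9
A[mid]=0>-3: swap A[0],A[6]; hi=5 → -3 8 7 -5 -8 3 0 9
A[mid]=-3=-3: mid=1
A[mid]=8>-3: swap A[1],A[5]; hi=4 → -3 3 7 -5 -8 8 0 9
A[mid]=3>-3: swap A[1],A[4]; hi=3 → -3 -8 7 -5 3 8 0 9
A[mid]=-8<-3: swap A[0],A[1]; lo=1,mid=2 → -8 -3 7 -5 3 8 0 9
A[mid]=7>-3: swap A[2],A[3]; hi=2 → -8 -3 -5 7 3 8 0 9
A[mid]=-5<-3: swap A[1],A[2]; lo=2,mid=3 → -8 -5 -3 7 3 8 0 9
end: lo=2, hi=2; A = -8 -5 -3 7 3 8 0 9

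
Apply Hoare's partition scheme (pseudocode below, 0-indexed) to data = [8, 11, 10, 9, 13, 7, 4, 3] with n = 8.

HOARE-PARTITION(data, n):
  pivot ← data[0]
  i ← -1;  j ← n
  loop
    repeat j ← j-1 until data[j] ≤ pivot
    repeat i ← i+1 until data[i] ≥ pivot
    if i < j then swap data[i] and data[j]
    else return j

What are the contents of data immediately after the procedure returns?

[3, 4, 7, 9, 13, 10, 11, 8]

pivot=8
j stops at 7 (3), i stops at 0 (8); swap ⇒ [3, 11, 10, 9, 13, 7, 4, 8]
j stops at 6 (4), i stops at 1 (11); swap ⇒ [3, 4, 10, 9, 13, 7, 11, 8]
j stops at 5 (7), i stops at 2 (10); swap ⇒ [3, 4, 7, 9, 13, 10, 11, 8]
j stops at 2, i stops at 3; i≥j ⇒ return 2. data=[3, 4, 7, 9, 13, 10, 11, 8]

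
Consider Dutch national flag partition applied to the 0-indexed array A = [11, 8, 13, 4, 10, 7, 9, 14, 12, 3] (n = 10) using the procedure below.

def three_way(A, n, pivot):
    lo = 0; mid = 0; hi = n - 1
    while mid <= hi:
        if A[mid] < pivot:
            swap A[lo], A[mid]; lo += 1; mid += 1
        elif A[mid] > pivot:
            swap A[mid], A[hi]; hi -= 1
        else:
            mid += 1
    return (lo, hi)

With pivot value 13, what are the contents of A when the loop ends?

lo=0 mid=0 hi=9
11<13: swap(0,0), lo=1 mid=1 ⇒ [11, 8, 13, 4, 10, 7, 9, 14, 12, 3]
8<13: swap(1,1), lo=2 mid=2 ⇒ [11, 8, 13, 4, 10, 7, 9, 14, 12, 3]
13=13: mid=3
4<13: swap(2,3), lo=3 mid=4 ⇒ [11, 8, 4, 13, 10, 7, 9, 14, 12, 3]
10<13: swap(3,4), lo=4 mid=5 ⇒ [11, 8, 4, 10, 13, 7, 9, 14, 12, 3]
7<13: swap(4,5), lo=5 mid=6 ⇒ [11, 8, 4, 10, 7, 13, 9, 14, 12, 3]
9<13: swap(5,6), lo=6 mid=7 ⇒ [11, 8, 4, 10, 7, 9, 13, 14, 12, 3]
14>13: swap(7,9), hi=8 ⇒ [11, 8, 4, 10, 7, 9, 13, 3, 12, 14]
3<13: swap(6,7), lo=7 mid=8 ⇒ [11, 8, 4, 10, 7, 9, 3, 13, 12, 14]
12<13: swap(7,8), lo=8 mid=9 ⇒ [11, 8, 4, 10, 7, 9, 3, 12, 13, 14]
done. lo=8 hi=8; A=[11, 8, 4, 10, 7, 9, 3, 12, 13, 14]

[11, 8, 4, 10, 7, 9, 3, 12, 13, 14]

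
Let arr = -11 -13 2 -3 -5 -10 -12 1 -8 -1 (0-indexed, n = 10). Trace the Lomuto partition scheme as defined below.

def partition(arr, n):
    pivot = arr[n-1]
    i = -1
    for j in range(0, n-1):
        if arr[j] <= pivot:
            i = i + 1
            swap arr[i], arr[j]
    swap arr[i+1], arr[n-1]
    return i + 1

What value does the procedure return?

pivot=-1, i=-1
j=0: -11≤-1, i=0, swap(0,0) ⇒ -11 -13 2 -3 -5 -10 -12 1 -8 -1
j=1: -13≤-1, i=1, swap(1,1) ⇒ -11 -13 2 -3 -5 -10 -12 1 -8 -1
j=2: 2>-1, skip
j=3: -3≤-1, i=2, swap(2,3) ⇒ -11 -13 -3 2 -5 -10 -12 1 -8 -1
j=4: -5≤-1, i=3, swap(3,4) ⇒ -11 -13 -3 -5 2 -10 -12 1 -8 -1
j=5: -10≤-1, i=4, swap(4,5) ⇒ -11 -13 -3 -5 -10 2 -12 1 -8 -1
j=6: -12≤-1, i=5, swap(5,6) ⇒ -11 -13 -3 -5 -10 -12 2 1 -8 -1
j=7: 1>-1, skip
j=8: -8≤-1, i=6, swap(6,8) ⇒ -11 -13 -3 -5 -10 -12 -8 1 2 -1
swap(7,9) ⇒ -11 -13 -3 -5 -10 -12 -8 -1 2 1; return 7

7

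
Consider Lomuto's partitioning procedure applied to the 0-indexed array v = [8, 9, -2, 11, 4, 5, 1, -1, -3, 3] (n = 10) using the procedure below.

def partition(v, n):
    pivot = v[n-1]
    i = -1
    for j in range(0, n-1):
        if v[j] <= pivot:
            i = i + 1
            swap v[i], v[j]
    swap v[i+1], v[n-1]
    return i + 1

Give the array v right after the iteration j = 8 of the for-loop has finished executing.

pivot = v[9] = 3; i = -1
j=0: v[0]=8 > 3 → no swap
j=1: v[1]=9 > 3 → no swap
j=2: v[2]=-2 ≤ 3 → i=0, swap v[0],v[2] → [-2, 9, 8, 11, 4, 5, 1, -1, -3, 3]
j=3: v[3]=11 > 3 → no swap
j=4: v[4]=4 > 3 → no swap
j=5: v[5]=5 > 3 → no swap
j=6: v[6]=1 ≤ 3 → i=1, swap v[1],v[6] → [-2, 1, 8, 11, 4, 5, 9, -1, -3, 3]
j=7: v[7]=-1 ≤ 3 → i=2, swap v[2],v[7] → [-2, 1, -1, 11, 4, 5, 9, 8, -3, 3]
j=8: v[8]=-3 ≤ 3 → i=3, swap v[3],v[8] → [-2, 1, -1, -3, 4, 5, 9, 8, 11, 3]
(after j=8) v = [-2, 1, -1, -3, 4, 5, 9, 8, 11, 3]

[-2, 1, -1, -3, 4, 5, 9, 8, 11, 3]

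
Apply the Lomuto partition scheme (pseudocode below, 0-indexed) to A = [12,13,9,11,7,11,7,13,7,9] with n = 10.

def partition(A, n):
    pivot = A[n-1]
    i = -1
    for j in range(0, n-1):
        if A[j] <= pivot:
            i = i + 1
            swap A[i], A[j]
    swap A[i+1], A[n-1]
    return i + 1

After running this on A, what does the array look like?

pivot = A[9] = 9; i = -1
j=0: A[0]=12 > 9 → no swap
j=1: A[1]=13 > 9 → no swap
j=2: A[2]=9 ≤ 9 → i=0, swap A[0],A[2] → [9,13,12,11,7,11,7,13,7,9]
j=3: A[3]=11 > 9 → no swap
j=4: A[4]=7 ≤ 9 → i=1, swap A[1],A[4] → [9,7,12,11,13,11,7,13,7,9]
j=5: A[5]=11 > 9 → no swap
j=6: A[6]=7 ≤ 9 → i=2, swap A[2],A[6] → [9,7,7,11,13,11,12,13,7,9]
j=7: A[7]=13 > 9 → no swap
j=8: A[8]=7 ≤ 9 → i=3, swap A[3],A[8] → [9,7,7,7,13,11,12,13,11,9]
final swap A[4],A[9] → [9,7,7,7,9,11,12,13,11,13]; return 4

[9,7,7,7,9,11,12,13,11,13]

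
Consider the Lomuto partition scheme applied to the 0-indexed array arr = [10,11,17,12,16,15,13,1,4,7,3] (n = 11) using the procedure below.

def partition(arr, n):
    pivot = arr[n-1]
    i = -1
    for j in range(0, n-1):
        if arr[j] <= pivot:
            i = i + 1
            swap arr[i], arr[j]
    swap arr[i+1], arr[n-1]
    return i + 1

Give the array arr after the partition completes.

pivot=3, i=-1
j=0: 10>3, skip
j=1: 11>3, skip
j=2: 17>3, skip
j=3: 12>3, skip
j=4: 16>3, skip
j=5: 15>3, skip
j=6: 13>3, skip
j=7: 1≤3, i=0, swap(0,7) ⇒ [1,11,17,12,16,15,13,10,4,7,3]
j=8: 4>3, skip
j=9: 7>3, skip
swap(1,10) ⇒ [1,3,17,12,16,15,13,10,4,7,11]; return 1

[1,3,17,12,16,15,13,10,4,7,11]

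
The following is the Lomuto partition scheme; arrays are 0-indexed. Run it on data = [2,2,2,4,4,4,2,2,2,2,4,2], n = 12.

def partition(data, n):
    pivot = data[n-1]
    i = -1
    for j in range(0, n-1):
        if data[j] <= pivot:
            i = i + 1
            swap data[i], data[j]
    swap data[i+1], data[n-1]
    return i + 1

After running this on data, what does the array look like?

[2,2,2,2,2,2,2,2,4,4,4,4]

pivot = data[11] = 2; i = -1
j=0: data[0]=2 ≤ 2 → i=0, swap data[0],data[0] (no change) → [2,2,2,4,4,4,2,2,2,2,4,2]
j=1: data[1]=2 ≤ 2 → i=1, swap data[1],data[1] (no change) → [2,2,2,4,4,4,2,2,2,2,4,2]
j=2: data[2]=2 ≤ 2 → i=2, swap data[2],data[2] (no change) → [2,2,2,4,4,4,2,2,2,2,4,2]
j=3: data[3]=4 > 2 → no swap
j=4: data[4]=4 > 2 → no swap
j=5: data[5]=4 > 2 → no swap
j=6: data[6]=2 ≤ 2 → i=3, swap data[3],data[6] → [2,2,2,2,4,4,4,2,2,2,4,2]
j=7: data[7]=2 ≤ 2 → i=4, swap data[4],data[7] → [2,2,2,2,2,4,4,4,2,2,4,2]
j=8: data[8]=2 ≤ 2 → i=5, swap data[5],data[8] → [2,2,2,2,2,2,4,4,4,2,4,2]
j=9: data[9]=2 ≤ 2 → i=6, swap data[6],data[9] → [2,2,2,2,2,2,2,4,4,4,4,2]
j=10: data[10]=4 > 2 → no swap
final swap data[7],data[11] → [2,2,2,2,2,2,2,2,4,4,4,4]; return 7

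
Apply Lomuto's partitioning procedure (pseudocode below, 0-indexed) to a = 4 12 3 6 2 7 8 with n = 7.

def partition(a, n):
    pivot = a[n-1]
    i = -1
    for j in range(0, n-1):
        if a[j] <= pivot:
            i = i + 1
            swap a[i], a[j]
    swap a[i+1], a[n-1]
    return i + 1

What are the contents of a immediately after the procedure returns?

4 3 6 2 7 8 12

pivot = a[6] = 8; i = -1
j=0: a[0]=4 ≤ 8 → i=0, swap a[0],a[0] (no change) → 4 12 3 6 2 7 8
j=1: a[1]=12 > 8 → no swap
j=2: a[2]=3 ≤ 8 → i=1, swap a[1],a[2] → 4 3 12 6 2 7 8
j=3: a[3]=6 ≤ 8 → i=2, swap a[2],a[3] → 4 3 6 12 2 7 8
j=4: a[4]=2 ≤ 8 → i=3, swap a[3],a[4] → 4 3 6 2 12 7 8
j=5: a[5]=7 ≤ 8 → i=4, swap a[4],a[5] → 4 3 6 2 7 12 8
final swap a[5],a[6] → 4 3 6 2 7 8 12; return 5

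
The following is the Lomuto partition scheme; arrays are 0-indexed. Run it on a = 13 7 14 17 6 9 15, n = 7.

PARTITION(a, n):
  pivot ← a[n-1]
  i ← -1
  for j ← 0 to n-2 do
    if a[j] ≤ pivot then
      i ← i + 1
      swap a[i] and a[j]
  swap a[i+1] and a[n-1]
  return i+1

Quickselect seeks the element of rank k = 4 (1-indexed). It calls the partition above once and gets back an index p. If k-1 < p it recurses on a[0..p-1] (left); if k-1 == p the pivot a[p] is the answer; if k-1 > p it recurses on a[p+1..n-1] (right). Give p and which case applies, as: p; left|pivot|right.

5; left

pivot = a[6] = 15; i = -1
j=0: a[0]=13 ≤ 15 → i=0, swap a[0],a[0] (no change) → 13 7 14 17 6 9 15
j=1: a[1]=7 ≤ 15 → i=1, swap a[1],a[1] (no change) → 13 7 14 17 6 9 15
j=2: a[2]=14 ≤ 15 → i=2, swap a[2],a[2] (no change) → 13 7 14 17 6 9 15
j=3: a[3]=17 > 15 → no swap
j=4: a[4]=6 ≤ 15 → i=3, swap a[3],a[4] → 13 7 14 6 17 9 15
j=5: a[5]=9 ≤ 15 → i=4, swap a[4],a[5] → 13 7 14 6 9 17 15
final swap a[5],a[6] → 13 7 14 6 9 15 17; return 5
p = 5; k-1 = 3 < 5 ⇒ left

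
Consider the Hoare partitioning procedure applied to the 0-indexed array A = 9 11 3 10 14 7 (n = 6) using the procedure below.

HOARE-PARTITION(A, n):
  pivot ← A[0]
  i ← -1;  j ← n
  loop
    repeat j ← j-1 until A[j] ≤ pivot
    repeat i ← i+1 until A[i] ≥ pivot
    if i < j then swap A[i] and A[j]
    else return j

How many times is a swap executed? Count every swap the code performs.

pivot=9
j stops at 5 (7), i stops at 0 (9); swap ⇒ 7 11 3 10 14 9
j stops at 2 (3), i stops at 1 (11); swap ⇒ 7 3 11 10 14 9
j stops at 1, i stops at 2; i≥j ⇒ return 1. A=7 3 11 10 14 9

2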